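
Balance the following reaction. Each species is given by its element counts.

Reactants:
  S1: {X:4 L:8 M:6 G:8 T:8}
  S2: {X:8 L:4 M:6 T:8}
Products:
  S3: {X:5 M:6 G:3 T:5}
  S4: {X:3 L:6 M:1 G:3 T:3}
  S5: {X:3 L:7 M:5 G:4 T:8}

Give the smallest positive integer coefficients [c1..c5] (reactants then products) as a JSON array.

Coefficients: [5, 3, 4, 4, 4]

X: 5·4+3·8 = 44 | 4·5+4·3+4·3 = 44
L: 5·8+3·4 = 52 | 4·0+4·6+4·7 = 52
M: 5·6+3·6 = 48 | 4·6+4·1+4·5 = 48
G: 5·8+3·0 = 40 | 4·3+4·3+4·4 = 40
T: 5·8+3·8 = 64 | 4·5+4·3+4·8 = 64
gcd(5,3,4,4,4) = 1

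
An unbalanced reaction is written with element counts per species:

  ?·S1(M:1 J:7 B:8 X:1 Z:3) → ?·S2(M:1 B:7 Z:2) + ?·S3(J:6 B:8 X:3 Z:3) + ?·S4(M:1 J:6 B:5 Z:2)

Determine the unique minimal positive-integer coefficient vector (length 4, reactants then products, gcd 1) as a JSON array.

Coefficients: [6, 1, 2, 5]

M: 6·1 = 6 | 1·1+2·0+5·1 = 6
J: 6·7 = 42 | 1·0+2·6+5·6 = 42
B: 6·8 = 48 | 1·7+2·8+5·5 = 48
X: 6·1 = 6 | 1·0+2·3+5·0 = 6
Z: 6·3 = 18 | 1·2+2·3+5·2 = 18
gcd(6,1,2,5) = 1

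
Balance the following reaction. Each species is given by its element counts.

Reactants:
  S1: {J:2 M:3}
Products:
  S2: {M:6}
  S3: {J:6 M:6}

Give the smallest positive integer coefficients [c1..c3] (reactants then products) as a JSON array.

Coefficients: [6, 1, 2]

J: 6·2 = 12 | 1·0+2·6 = 12
M: 6·3 = 18 | 1·6+2·6 = 18
gcd(6,1,2) = 1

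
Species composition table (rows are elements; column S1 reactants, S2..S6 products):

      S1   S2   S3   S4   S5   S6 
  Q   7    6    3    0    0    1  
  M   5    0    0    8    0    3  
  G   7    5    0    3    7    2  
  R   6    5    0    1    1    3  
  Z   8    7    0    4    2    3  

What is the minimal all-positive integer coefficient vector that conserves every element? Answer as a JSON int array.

Coefficients: [4, 2, 4, 1, 1, 4]

Q: 4·7 = 28 | 2·6+4·3+1·0+1·0+4·1 = 28
M: 4·5 = 20 | 2·0+4·0+1·8+1·0+4·3 = 20
G: 4·7 = 28 | 2·5+4·0+1·3+1·7+4·2 = 28
R: 4·6 = 24 | 2·5+4·0+1·1+1·1+4·3 = 24
Z: 4·8 = 32 | 2·7+4·0+1·4+1·2+4·3 = 32
gcd(4,2,4,1,1,4) = 1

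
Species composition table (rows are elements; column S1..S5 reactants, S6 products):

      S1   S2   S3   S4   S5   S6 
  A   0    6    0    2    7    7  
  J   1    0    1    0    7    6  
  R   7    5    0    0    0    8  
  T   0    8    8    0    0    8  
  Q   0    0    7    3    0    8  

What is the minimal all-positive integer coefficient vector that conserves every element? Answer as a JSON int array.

Coefficients: [5, 1, 4, 4, 3, 5]

A: 5·0+1·6+4·0+4·2+3·7 = 35 | 5·7 = 35
J: 5·1+1·0+4·1+4·0+3·7 = 30 | 5·6 = 30
R: 5·7+1·5+4·0+4·0+3·0 = 40 | 5·8 = 40
T: 5·0+1·8+4·8+4·0+3·0 = 40 | 5·8 = 40
Q: 5·0+1·0+4·7+4·3+3·0 = 40 | 5·8 = 40
gcd(5,1,4,4,3,5) = 1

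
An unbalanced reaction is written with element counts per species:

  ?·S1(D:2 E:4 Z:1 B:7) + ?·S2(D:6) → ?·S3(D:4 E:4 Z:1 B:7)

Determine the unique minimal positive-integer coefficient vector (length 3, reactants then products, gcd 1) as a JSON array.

Coefficients: [3, 1, 3]

D: 3·2+1·6 = 12 | 3·4 = 12
E: 3·4+1·0 = 12 | 3·4 = 12
Z: 3·1+1·0 = 3 | 3·1 = 3
B: 3·7+1·0 = 21 | 3·7 = 21
gcd(3,1,3) = 1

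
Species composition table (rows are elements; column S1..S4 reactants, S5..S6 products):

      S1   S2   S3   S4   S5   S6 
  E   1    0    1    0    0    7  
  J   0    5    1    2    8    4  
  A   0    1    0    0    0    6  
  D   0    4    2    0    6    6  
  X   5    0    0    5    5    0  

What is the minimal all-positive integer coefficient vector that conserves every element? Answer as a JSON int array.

Coefficients: [1, 6, 6, 4, 5, 1]

E: 1·1+6·0+6·1+4·0 = 7 | 5·0+1·7 = 7
J: 1·0+6·5+6·1+4·2 = 44 | 5·8+1·4 = 44
A: 1·0+6·1+6·0+4·0 = 6 | 5·0+1·6 = 6
D: 1·0+6·4+6·2+4·0 = 36 | 5·6+1·6 = 36
X: 1·5+6·0+6·0+4·5 = 25 | 5·5+1·0 = 25
gcd(1,6,6,4,5,1) = 1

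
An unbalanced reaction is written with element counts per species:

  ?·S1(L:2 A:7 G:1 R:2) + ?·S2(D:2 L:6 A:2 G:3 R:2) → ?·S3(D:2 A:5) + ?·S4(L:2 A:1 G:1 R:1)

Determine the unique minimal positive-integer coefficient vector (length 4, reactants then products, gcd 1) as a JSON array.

Coefficients: [1, 1, 1, 4]

D: 1·0+1·2 = 2 | 1·2+4·0 = 2
L: 1·2+1·6 = 8 | 1·0+4·2 = 8
A: 1·7+1·2 = 9 | 1·5+4·1 = 9
G: 1·1+1·3 = 4 | 1·0+4·1 = 4
R: 1·2+1·2 = 4 | 1·0+4·1 = 4
gcd(1,1,1,4) = 1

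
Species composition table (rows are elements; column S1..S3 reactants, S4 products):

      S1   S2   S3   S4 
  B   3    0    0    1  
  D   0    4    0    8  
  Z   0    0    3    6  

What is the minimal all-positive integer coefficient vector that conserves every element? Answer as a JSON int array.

B: 1·3+6·0+6·0 = 3 | 3·1 = 3
D: 1·0+6·4+6·0 = 24 | 3·8 = 24
Z: 1·0+6·0+6·3 = 18 | 3·6 = 18
gcd(1,6,6,3) = 1

Coefficients: [1, 6, 6, 3]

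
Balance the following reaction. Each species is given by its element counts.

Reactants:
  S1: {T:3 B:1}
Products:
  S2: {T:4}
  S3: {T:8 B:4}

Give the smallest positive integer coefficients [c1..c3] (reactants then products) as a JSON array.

Coefficients: [4, 1, 1]

T: 4·3 = 12 | 1·4+1·8 = 12
B: 4·1 = 4 | 1·0+1·4 = 4
gcd(4,1,1) = 1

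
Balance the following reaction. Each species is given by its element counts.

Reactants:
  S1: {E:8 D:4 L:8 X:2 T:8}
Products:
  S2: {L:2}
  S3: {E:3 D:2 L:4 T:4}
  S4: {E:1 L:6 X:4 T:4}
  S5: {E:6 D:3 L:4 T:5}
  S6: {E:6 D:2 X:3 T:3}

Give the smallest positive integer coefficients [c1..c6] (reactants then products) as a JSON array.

E: 5·8 = 40 | 3·0+5·3+1·1+2·6+2·6 = 40
D: 5·4 = 20 | 3·0+5·2+1·0+2·3+2·2 = 20
L: 5·8 = 40 | 3·2+5·4+1·6+2·4+2·0 = 40
X: 5·2 = 10 | 3·0+5·0+1·4+2·0+2·3 = 10
T: 5·8 = 40 | 3·0+5·4+1·4+2·5+2·3 = 40
gcd(5,3,5,1,2,2) = 1

Coefficients: [5, 3, 5, 1, 2, 2]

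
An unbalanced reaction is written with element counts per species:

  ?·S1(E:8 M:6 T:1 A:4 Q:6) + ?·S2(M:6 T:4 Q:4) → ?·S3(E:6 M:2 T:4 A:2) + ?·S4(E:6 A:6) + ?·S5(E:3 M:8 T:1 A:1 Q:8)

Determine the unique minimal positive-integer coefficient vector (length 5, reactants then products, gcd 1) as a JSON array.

E: 6·8+3·0 = 48 | 3·6+2·6+6·3 = 48
M: 6·6+3·6 = 54 | 3·2+2·0+6·8 = 54
T: 6·1+3·4 = 18 | 3·4+2·0+6·1 = 18
A: 6·4+3·0 = 24 | 3·2+2·6+6·1 = 24
Q: 6·6+3·4 = 48 | 3·0+2·0+6·8 = 48
gcd(6,3,3,2,6) = 1

Coefficients: [6, 3, 3, 2, 6]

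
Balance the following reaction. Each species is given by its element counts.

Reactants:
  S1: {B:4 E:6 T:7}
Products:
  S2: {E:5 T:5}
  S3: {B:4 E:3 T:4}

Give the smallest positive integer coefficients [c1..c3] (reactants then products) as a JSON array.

Coefficients: [5, 3, 5]

B: 5·4 = 20 | 3·0+5·4 = 20
E: 5·6 = 30 | 3·5+5·3 = 30
T: 5·7 = 35 | 3·5+5·4 = 35
gcd(5,3,5) = 1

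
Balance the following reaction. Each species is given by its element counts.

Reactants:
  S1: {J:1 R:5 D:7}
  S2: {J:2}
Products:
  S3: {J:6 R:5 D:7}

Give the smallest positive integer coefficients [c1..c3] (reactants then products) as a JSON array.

Coefficients: [2, 5, 2]

J: 2·1+5·2 = 12 | 2·6 = 12
R: 2·5+5·0 = 10 | 2·5 = 10
D: 2·7+5·0 = 14 | 2·7 = 14
gcd(2,5,2) = 1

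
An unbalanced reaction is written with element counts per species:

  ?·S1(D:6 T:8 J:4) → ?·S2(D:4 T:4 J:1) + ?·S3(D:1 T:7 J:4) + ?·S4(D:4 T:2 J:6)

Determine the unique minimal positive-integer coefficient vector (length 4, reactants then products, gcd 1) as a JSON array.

D: 5·6 = 30 | 6·4+2·1+1·4 = 30
T: 5·8 = 40 | 6·4+2·7+1·2 = 40
J: 5·4 = 20 | 6·1+2·4+1·6 = 20
gcd(5,6,2,1) = 1

Coefficients: [5, 6, 2, 1]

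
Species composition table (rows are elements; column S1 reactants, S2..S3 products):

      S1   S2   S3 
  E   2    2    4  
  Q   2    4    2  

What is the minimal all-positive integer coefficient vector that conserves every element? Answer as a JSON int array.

Coefficients: [3, 1, 1]

E: 3·2 = 6 | 1·2+1·4 = 6
Q: 3·2 = 6 | 1·4+1·2 = 6
gcd(3,1,1) = 1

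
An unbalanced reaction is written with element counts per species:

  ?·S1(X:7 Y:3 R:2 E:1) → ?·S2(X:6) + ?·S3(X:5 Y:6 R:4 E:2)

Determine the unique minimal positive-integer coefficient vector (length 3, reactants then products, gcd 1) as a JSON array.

X: 4·7 = 28 | 3·6+2·5 = 28
Y: 4·3 = 12 | 3·0+2·6 = 12
R: 4·2 = 8 | 3·0+2·4 = 8
E: 4·1 = 4 | 3·0+2·2 = 4
gcd(4,3,2) = 1

Coefficients: [4, 3, 2]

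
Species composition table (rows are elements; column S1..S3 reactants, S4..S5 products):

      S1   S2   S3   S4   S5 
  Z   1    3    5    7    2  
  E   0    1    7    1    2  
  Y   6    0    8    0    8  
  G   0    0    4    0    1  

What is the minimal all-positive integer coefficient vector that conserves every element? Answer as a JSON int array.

Coefficients: [4, 2, 1, 1, 4]

Z: 4·1+2·3+1·5 = 15 | 1·7+4·2 = 15
E: 4·0+2·1+1·7 = 9 | 1·1+4·2 = 9
Y: 4·6+2·0+1·8 = 32 | 1·0+4·8 = 32
G: 4·0+2·0+1·4 = 4 | 1·0+4·1 = 4
gcd(4,2,1,1,4) = 1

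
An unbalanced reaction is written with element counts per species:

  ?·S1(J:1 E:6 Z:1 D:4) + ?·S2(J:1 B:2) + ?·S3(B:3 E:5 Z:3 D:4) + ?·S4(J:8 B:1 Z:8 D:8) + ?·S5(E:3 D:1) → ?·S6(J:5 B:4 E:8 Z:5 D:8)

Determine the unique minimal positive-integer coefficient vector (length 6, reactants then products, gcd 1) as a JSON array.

J: 3·1+6·1+2·0+2·8+4·0 = 25 | 5·5 = 25
B: 3·0+6·2+2·3+2·1+4·0 = 20 | 5·4 = 20
E: 3·6+6·0+2·5+2·0+4·3 = 40 | 5·8 = 40
Z: 3·1+6·0+2·3+2·8+4·0 = 25 | 5·5 = 25
D: 3·4+6·0+2·4+2·8+4·1 = 40 | 5·8 = 40
gcd(3,6,2,2,4,5) = 1

Coefficients: [3, 6, 2, 2, 4, 5]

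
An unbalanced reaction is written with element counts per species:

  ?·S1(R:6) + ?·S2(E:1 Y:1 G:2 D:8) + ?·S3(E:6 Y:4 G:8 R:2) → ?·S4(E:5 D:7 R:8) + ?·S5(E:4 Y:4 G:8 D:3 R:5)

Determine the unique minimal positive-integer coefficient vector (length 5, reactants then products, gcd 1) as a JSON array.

E: 6·0+4·1+5·6 = 34 | 2·5+6·4 = 34
Y: 6·0+4·1+5·4 = 24 | 2·0+6·4 = 24
G: 6·0+4·2+5·8 = 48 | 2·0+6·8 = 48
D: 6·0+4·8+5·0 = 32 | 2·7+6·3 = 32
R: 6·6+4·0+5·2 = 46 | 2·8+6·5 = 46
gcd(6,4,5,2,6) = 1

Coefficients: [6, 4, 5, 2, 6]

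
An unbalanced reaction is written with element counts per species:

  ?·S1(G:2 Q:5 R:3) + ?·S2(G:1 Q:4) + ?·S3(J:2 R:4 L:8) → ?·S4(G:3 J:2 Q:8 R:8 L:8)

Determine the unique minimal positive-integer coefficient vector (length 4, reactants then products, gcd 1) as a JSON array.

Coefficients: [4, 1, 3, 3]

G: 4·2+1·1+3·0 = 9 | 3·3 = 9
J: 4·0+1·0+3·2 = 6 | 3·2 = 6
Q: 4·5+1·4+3·0 = 24 | 3·8 = 24
R: 4·3+1·0+3·4 = 24 | 3·8 = 24
L: 4·0+1·0+3·8 = 24 | 3·8 = 24
gcd(4,1,3,3) = 1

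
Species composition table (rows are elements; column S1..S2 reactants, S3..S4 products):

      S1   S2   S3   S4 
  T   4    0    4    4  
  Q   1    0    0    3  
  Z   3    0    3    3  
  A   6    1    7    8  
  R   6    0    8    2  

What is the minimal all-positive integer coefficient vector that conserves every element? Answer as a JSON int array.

T: 3·4+4·0 = 12 | 2·4+1·4 = 12
Q: 3·1+4·0 = 3 | 2·0+1·3 = 3
Z: 3·3+4·0 = 9 | 2·3+1·3 = 9
A: 3·6+4·1 = 22 | 2·7+1·8 = 22
R: 3·6+4·0 = 18 | 2·8+1·2 = 18
gcd(3,4,2,1) = 1

Coefficients: [3, 4, 2, 1]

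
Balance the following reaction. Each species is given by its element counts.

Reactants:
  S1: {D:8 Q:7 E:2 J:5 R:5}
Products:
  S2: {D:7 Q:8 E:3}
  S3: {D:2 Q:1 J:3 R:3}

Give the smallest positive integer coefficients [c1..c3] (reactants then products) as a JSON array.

Coefficients: [3, 2, 5]

D: 3·8 = 24 | 2·7+5·2 = 24
Q: 3·7 = 21 | 2·8+5·1 = 21
E: 3·2 = 6 | 2·3+5·0 = 6
J: 3·5 = 15 | 2·0+5·3 = 15
R: 3·5 = 15 | 2·0+5·3 = 15
gcd(3,2,5) = 1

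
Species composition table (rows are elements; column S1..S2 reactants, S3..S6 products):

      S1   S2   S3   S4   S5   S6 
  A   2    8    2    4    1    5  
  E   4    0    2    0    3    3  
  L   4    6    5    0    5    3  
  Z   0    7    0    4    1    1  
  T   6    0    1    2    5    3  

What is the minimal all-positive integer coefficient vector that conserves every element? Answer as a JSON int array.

A: 6·2+4·8 = 44 | 6·2+6·4+3·1+1·5 = 44
E: 6·4+4·0 = 24 | 6·2+6·0+3·3+1·3 = 24
L: 6·4+4·6 = 48 | 6·5+6·0+3·5+1·3 = 48
Z: 6·0+4·7 = 28 | 6·0+6·4+3·1+1·1 = 28
T: 6·6+4·0 = 36 | 6·1+6·2+3·5+1·3 = 36
gcd(6,4,6,6,3,1) = 1

Coefficients: [6, 4, 6, 6, 3, 1]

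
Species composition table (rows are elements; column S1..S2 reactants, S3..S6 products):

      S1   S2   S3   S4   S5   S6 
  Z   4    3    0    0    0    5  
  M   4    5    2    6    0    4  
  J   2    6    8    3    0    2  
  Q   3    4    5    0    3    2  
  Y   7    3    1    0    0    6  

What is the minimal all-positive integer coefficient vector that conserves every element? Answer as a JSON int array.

Coefficients: [3, 6, 3, 2, 2, 6]

Z: 3·4+6·3 = 30 | 3·0+2·0+2·0+6·5 = 30
M: 3·4+6·5 = 42 | 3·2+2·6+2·0+6·4 = 42
J: 3·2+6·6 = 42 | 3·8+2·3+2·0+6·2 = 42
Q: 3·3+6·4 = 33 | 3·5+2·0+2·3+6·2 = 33
Y: 3·7+6·3 = 39 | 3·1+2·0+2·0+6·6 = 39
gcd(3,6,3,2,2,6) = 1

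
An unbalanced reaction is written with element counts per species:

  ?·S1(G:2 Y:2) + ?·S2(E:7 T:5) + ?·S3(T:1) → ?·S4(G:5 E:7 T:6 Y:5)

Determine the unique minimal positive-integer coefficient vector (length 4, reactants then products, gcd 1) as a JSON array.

G: 5·2+2·0+2·0 = 10 | 2·5 = 10
E: 5·0+2·7+2·0 = 14 | 2·7 = 14
T: 5·0+2·5+2·1 = 12 | 2·6 = 12
Y: 5·2+2·0+2·0 = 10 | 2·5 = 10
gcd(5,2,2,2) = 1

Coefficients: [5, 2, 2, 2]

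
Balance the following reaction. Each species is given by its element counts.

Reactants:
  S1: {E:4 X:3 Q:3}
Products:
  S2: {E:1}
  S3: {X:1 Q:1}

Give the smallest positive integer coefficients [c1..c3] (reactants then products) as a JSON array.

E: 1·4 = 4 | 4·1+3·0 = 4
X: 1·3 = 3 | 4·0+3·1 = 3
Q: 1·3 = 3 | 4·0+3·1 = 3
gcd(1,4,3) = 1

Coefficients: [1, 4, 3]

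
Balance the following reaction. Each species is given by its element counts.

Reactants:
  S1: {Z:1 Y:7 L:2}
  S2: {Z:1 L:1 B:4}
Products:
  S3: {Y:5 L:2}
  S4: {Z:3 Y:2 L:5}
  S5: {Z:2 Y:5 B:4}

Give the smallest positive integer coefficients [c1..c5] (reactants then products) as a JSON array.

Coefficients: [6, 3, 5, 1, 3]

Z: 6·1+3·1 = 9 | 5·0+1·3+3·2 = 9
Y: 6·7+3·0 = 42 | 5·5+1·2+3·5 = 42
L: 6·2+3·1 = 15 | 5·2+1·5+3·0 = 15
B: 6·0+3·4 = 12 | 5·0+1·0+3·4 = 12
gcd(6,3,5,1,3) = 1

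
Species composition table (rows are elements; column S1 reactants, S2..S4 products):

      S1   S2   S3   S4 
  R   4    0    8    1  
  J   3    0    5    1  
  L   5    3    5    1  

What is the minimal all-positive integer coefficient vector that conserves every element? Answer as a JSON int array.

R: 3·4 = 12 | 2·0+1·8+4·1 = 12
J: 3·3 = 9 | 2·0+1·5+4·1 = 9
L: 3·5 = 15 | 2·3+1·5+4·1 = 15
gcd(3,2,1,4) = 1

Coefficients: [3, 2, 1, 4]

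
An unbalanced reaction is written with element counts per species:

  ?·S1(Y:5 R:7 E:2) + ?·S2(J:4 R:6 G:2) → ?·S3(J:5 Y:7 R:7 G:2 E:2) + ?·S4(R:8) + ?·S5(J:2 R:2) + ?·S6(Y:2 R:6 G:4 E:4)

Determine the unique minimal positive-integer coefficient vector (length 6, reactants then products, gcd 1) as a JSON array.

Coefficients: [6, 6, 4, 5, 2, 1]

J: 6·0+6·4 = 24 | 4·5+5·0+2·2+1·0 = 24
Y: 6·5+6·0 = 30 | 4·7+5·0+2·0+1·2 = 30
R: 6·7+6·6 = 78 | 4·7+5·8+2·2+1·6 = 78
G: 6·0+6·2 = 12 | 4·2+5·0+2·0+1·4 = 12
E: 6·2+6·0 = 12 | 4·2+5·0+2·0+1·4 = 12
gcd(6,6,4,5,2,1) = 1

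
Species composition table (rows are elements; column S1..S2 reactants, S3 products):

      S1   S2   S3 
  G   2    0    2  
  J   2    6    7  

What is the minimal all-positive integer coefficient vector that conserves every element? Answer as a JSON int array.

Coefficients: [6, 5, 6]

G: 6·2+5·0 = 12 | 6·2 = 12
J: 6·2+5·6 = 42 | 6·7 = 42
gcd(6,5,6) = 1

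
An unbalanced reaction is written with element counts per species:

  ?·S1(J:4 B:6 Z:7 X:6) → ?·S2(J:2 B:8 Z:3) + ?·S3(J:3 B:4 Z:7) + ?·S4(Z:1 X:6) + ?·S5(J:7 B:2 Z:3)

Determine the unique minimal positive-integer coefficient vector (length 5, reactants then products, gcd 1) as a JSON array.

J: 5·4 = 20 | 2·2+3·3+5·0+1·7 = 20
B: 5·6 = 30 | 2·8+3·4+5·0+1·2 = 30
Z: 5·7 = 35 | 2·3+3·7+5·1+1·3 = 35
X: 5·6 = 30 | 2·0+3·0+5·6+1·0 = 30
gcd(5,2,3,5,1) = 1

Coefficients: [5, 2, 3, 5, 1]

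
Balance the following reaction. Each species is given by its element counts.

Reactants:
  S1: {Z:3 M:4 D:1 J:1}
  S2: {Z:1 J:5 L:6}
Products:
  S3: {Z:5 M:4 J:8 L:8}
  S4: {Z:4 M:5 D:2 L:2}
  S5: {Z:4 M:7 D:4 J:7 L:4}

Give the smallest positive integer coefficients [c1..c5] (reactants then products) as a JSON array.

Coefficients: [6, 5, 3, 1, 1]

Z: 6·3+5·1 = 23 | 3·5+1·4+1·4 = 23
M: 6·4+5·0 = 24 | 3·4+1·5+1·7 = 24
D: 6·1+5·0 = 6 | 3·0+1·2+1·4 = 6
J: 6·1+5·5 = 31 | 3·8+1·0+1·7 = 31
L: 6·0+5·6 = 30 | 3·8+1·2+1·4 = 30
gcd(6,5,3,1,1) = 1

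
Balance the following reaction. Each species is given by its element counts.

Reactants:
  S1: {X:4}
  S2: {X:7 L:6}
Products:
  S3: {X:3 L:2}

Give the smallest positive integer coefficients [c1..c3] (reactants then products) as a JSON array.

Coefficients: [1, 2, 6]

X: 1·4+2·7 = 18 | 6·3 = 18
L: 1·0+2·6 = 12 | 6·2 = 12
gcd(1,2,6) = 1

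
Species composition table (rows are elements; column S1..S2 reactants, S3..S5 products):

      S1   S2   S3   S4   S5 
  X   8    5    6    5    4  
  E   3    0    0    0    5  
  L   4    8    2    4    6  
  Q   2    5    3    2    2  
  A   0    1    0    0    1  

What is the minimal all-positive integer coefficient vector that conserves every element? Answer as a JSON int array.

Coefficients: [5, 3, 3, 5, 3]

X: 5·8+3·5 = 55 | 3·6+5·5+3·4 = 55
E: 5·3+3·0 = 15 | 3·0+5·0+3·5 = 15
L: 5·4+3·8 = 44 | 3·2+5·4+3·6 = 44
Q: 5·2+3·5 = 25 | 3·3+5·2+3·2 = 25
A: 5·0+3·1 = 3 | 3·0+5·0+3·1 = 3
gcd(5,3,3,5,3) = 1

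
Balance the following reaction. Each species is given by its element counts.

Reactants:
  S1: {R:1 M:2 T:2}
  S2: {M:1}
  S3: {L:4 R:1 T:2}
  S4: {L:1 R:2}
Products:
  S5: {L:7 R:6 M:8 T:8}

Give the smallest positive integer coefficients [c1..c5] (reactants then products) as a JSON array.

Coefficients: [5, 6, 3, 2, 2]

L: 5·0+6·0+3·4+2·1 = 14 | 2·7 = 14
R: 5·1+6·0+3·1+2·2 = 12 | 2·6 = 12
M: 5·2+6·1+3·0+2·0 = 16 | 2·8 = 16
T: 5·2+6·0+3·2+2·0 = 16 | 2·8 = 16
gcd(5,6,3,2,2) = 1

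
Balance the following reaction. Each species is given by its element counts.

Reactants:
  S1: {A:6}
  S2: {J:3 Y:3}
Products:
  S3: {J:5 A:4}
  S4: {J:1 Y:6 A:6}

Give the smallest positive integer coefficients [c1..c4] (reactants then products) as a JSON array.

Coefficients: [5, 6, 3, 3]

J: 5·0+6·3 = 18 | 3·5+3·1 = 18
Y: 5·0+6·3 = 18 | 3·0+3·6 = 18
A: 5·6+6·0 = 30 | 3·4+3·6 = 30
gcd(5,6,3,3) = 1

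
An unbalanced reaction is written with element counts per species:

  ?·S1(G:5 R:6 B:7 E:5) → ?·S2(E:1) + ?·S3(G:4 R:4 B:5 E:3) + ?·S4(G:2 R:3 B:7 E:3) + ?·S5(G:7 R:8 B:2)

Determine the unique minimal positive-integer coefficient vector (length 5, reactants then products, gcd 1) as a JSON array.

Coefficients: [3, 6, 1, 2, 1]

G: 3·5 = 15 | 6·0+1·4+2·2+1·7 = 15
R: 3·6 = 18 | 6·0+1·4+2·3+1·8 = 18
B: 3·7 = 21 | 6·0+1·5+2·7+1·2 = 21
E: 3·5 = 15 | 6·1+1·3+2·3+1·0 = 15
gcd(3,6,1,2,1) = 1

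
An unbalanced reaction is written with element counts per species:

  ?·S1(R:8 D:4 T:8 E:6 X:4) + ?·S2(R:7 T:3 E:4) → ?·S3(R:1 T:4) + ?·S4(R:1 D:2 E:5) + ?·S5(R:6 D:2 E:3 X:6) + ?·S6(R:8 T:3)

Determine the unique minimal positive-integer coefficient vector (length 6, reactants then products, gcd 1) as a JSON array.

R: 3·8+2·7 = 38 | 6·1+4·1+2·6+2·8 = 38
D: 3·4+2·0 = 12 | 6·0+4·2+2·2+2·0 = 12
T: 3·8+2·3 = 30 | 6·4+4·0+2·0+2·3 = 30
E: 3·6+2·4 = 26 | 6·0+4·5+2·3+2·0 = 26
X: 3·4+2·0 = 12 | 6·0+4·0+2·6+2·0 = 12
gcd(3,2,6,4,2,2) = 1

Coefficients: [3, 2, 6, 4, 2, 2]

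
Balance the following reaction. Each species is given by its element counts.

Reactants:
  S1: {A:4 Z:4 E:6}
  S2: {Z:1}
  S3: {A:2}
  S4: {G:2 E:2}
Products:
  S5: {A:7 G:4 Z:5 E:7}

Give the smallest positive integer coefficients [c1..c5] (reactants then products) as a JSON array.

Coefficients: [1, 6, 5, 4, 2]

A: 1·4+6·0+5·2+4·0 = 14 | 2·7 = 14
G: 1·0+6·0+5·0+4·2 = 8 | 2·4 = 8
Z: 1·4+6·1+5·0+4·0 = 10 | 2·5 = 10
E: 1·6+6·0+5·0+4·2 = 14 | 2·7 = 14
gcd(1,6,5,4,2) = 1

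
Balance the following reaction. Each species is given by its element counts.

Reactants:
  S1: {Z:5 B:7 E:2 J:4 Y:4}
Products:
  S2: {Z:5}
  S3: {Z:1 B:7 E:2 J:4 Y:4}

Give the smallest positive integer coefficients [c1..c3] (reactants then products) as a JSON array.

Coefficients: [5, 4, 5]

Z: 5·5 = 25 | 4·5+5·1 = 25
B: 5·7 = 35 | 4·0+5·7 = 35
E: 5·2 = 10 | 4·0+5·2 = 10
J: 5·4 = 20 | 4·0+5·4 = 20
Y: 5·4 = 20 | 4·0+5·4 = 20
gcd(5,4,5) = 1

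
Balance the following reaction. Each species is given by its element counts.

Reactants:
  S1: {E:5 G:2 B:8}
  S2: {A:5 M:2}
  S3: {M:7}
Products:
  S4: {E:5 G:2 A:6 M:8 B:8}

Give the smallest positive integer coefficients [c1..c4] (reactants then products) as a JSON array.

Coefficients: [5, 6, 4, 5]

E: 5·5+6·0+4·0 = 25 | 5·5 = 25
G: 5·2+6·0+4·0 = 10 | 5·2 = 10
A: 5·0+6·5+4·0 = 30 | 5·6 = 30
M: 5·0+6·2+4·7 = 40 | 5·8 = 40
B: 5·8+6·0+4·0 = 40 | 5·8 = 40
gcd(5,6,4,5) = 1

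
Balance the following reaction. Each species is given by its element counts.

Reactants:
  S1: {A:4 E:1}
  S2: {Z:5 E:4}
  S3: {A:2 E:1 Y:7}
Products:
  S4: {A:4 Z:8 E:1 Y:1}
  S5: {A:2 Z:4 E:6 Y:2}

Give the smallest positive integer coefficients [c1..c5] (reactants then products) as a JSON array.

A: 2·4+4·0+1·2 = 10 | 1·4+3·2 = 10
Z: 2·0+4·5+1·0 = 20 | 1·8+3·4 = 20
E: 2·1+4·4+1·1 = 19 | 1·1+3·6 = 19
Y: 2·0+4·0+1·7 = 7 | 1·1+3·2 = 7
gcd(2,4,1,1,3) = 1

Coefficients: [2, 4, 1, 1, 3]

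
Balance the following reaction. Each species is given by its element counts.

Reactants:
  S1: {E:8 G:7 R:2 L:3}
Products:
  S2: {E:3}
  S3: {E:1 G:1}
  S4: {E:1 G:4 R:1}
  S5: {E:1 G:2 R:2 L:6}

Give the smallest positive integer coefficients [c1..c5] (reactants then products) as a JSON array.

E: 2·8 = 16 | 3·3+4·1+2·1+1·1 = 16
G: 2·7 = 14 | 3·0+4·1+2·4+1·2 = 14
R: 2·2 = 4 | 3·0+4·0+2·1+1·2 = 4
L: 2·3 = 6 | 3·0+4·0+2·0+1·6 = 6
gcd(2,3,4,2,1) = 1

Coefficients: [2, 3, 4, 2, 1]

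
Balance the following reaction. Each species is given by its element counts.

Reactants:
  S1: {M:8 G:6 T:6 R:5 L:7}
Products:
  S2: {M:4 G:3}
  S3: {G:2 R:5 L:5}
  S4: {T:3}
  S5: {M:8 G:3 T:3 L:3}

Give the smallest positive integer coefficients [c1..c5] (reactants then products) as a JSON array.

M: 3·8 = 24 | 2·4+3·0+4·0+2·8 = 24
G: 3·6 = 18 | 2·3+3·2+4·0+2·3 = 18
T: 3·6 = 18 | 2·0+3·0+4·3+2·3 = 18
R: 3·5 = 15 | 2·0+3·5+4·0+2·0 = 15
L: 3·7 = 21 | 2·0+3·5+4·0+2·3 = 21
gcd(3,2,3,4,2) = 1

Coefficients: [3, 2, 3, 4, 2]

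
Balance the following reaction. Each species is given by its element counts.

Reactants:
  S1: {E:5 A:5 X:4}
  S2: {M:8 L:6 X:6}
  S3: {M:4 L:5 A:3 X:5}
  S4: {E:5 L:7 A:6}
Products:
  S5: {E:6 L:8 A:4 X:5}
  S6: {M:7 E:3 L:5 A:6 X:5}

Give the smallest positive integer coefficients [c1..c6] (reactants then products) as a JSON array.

Coefficients: [3, 3, 1, 3, 3, 4]

M: 3·0+3·8+1·4+3·0 = 28 | 3·0+4·7 = 28
E: 3·5+3·0+1·0+3·5 = 30 | 3·6+4·3 = 30
L: 3·0+3·6+1·5+3·7 = 44 | 3·8+4·5 = 44
A: 3·5+3·0+1·3+3·6 = 36 | 3·4+4·6 = 36
X: 3·4+3·6+1·5+3·0 = 35 | 3·5+4·5 = 35
gcd(3,3,1,3,3,4) = 1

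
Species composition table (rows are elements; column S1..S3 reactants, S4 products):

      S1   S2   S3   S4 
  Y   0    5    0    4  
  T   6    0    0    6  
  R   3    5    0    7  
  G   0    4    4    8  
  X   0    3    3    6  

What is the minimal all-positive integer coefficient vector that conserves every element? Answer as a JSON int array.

Coefficients: [5, 4, 6, 5]

Y: 5·0+4·5+6·0 = 20 | 5·4 = 20
T: 5·6+4·0+6·0 = 30 | 5·6 = 30
R: 5·3+4·5+6·0 = 35 | 5·7 = 35
G: 5·0+4·4+6·4 = 40 | 5·8 = 40
X: 5·0+4·3+6·3 = 30 | 5·6 = 30
gcd(5,4,6,5) = 1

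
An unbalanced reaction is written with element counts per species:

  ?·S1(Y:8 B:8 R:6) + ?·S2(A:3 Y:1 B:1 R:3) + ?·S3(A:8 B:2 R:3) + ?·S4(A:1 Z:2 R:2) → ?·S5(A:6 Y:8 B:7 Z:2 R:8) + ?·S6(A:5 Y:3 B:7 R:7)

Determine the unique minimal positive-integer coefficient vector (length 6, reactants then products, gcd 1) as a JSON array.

A: 5·0+1·3+4·8+4·1 = 39 | 4·6+3·5 = 39
Y: 5·8+1·1+4·0+4·0 = 41 | 4·8+3·3 = 41
B: 5·8+1·1+4·2+4·0 = 49 | 4·7+3·7 = 49
Z: 5·0+1·0+4·0+4·2 = 8 | 4·2+3·0 = 8
R: 5·6+1·3+4·3+4·2 = 53 | 4·8+3·7 = 53
gcd(5,1,4,4,4,3) = 1

Coefficients: [5, 1, 4, 4, 4, 3]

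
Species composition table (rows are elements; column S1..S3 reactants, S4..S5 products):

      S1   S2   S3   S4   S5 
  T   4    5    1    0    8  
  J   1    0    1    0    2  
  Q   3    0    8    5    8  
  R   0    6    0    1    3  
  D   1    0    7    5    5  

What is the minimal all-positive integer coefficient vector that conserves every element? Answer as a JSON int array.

Coefficients: [5, 3, 5, 3, 5]

T: 5·4+3·5+5·1 = 40 | 3·0+5·8 = 40
J: 5·1+3·0+5·1 = 10 | 3·0+5·2 = 10
Q: 5·3+3·0+5·8 = 55 | 3·5+5·8 = 55
R: 5·0+3·6+5·0 = 18 | 3·1+5·3 = 18
D: 5·1+3·0+5·7 = 40 | 3·5+5·5 = 40
gcd(5,3,5,3,5) = 1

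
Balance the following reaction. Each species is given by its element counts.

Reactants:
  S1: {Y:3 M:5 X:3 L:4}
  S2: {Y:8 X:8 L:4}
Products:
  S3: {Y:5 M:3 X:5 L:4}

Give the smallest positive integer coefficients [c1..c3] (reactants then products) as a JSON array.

Y: 3·3+2·8 = 25 | 5·5 = 25
M: 3·5+2·0 = 15 | 5·3 = 15
X: 3·3+2·8 = 25 | 5·5 = 25
L: 3·4+2·4 = 20 | 5·4 = 20
gcd(3,2,5) = 1

Coefficients: [3, 2, 5]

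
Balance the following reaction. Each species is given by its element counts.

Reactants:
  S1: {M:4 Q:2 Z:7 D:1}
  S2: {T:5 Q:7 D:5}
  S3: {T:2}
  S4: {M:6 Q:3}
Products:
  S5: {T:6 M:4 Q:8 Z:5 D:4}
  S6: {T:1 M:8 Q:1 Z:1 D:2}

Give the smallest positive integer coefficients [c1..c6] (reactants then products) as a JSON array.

Coefficients: [3, 3, 5, 2, 4, 1]

T: 3·0+3·5+5·2+2·0 = 25 | 4·6+1·1 = 25
M: 3·4+3·0+5·0+2·6 = 24 | 4·4+1·8 = 24
Q: 3·2+3·7+5·0+2·3 = 33 | 4·8+1·1 = 33
Z: 3·7+3·0+5·0+2·0 = 21 | 4·5+1·1 = 21
D: 3·1+3·5+5·0+2·0 = 18 | 4·4+1·2 = 18
gcd(3,3,5,2,4,1) = 1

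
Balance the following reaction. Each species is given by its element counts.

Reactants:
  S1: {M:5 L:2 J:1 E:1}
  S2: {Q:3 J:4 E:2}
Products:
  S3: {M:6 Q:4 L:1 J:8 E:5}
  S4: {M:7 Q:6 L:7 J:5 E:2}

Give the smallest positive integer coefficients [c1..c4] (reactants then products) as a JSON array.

Coefficients: [5, 6, 3, 1]

M: 5·5+6·0 = 25 | 3·6+1·7 = 25
Q: 5·0+6·3 = 18 | 3·4+1·6 = 18
L: 5·2+6·0 = 10 | 3·1+1·7 = 10
J: 5·1+6·4 = 29 | 3·8+1·5 = 29
E: 5·1+6·2 = 17 | 3·5+1·2 = 17
gcd(5,6,3,1) = 1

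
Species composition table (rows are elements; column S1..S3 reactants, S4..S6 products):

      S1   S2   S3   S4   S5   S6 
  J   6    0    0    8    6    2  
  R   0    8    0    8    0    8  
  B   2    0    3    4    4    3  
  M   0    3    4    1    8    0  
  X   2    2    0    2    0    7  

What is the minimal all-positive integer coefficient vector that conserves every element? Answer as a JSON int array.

J: 5·6+3·0+4·0 = 30 | 1·8+3·6+2·2 = 30
R: 5·0+3·8+4·0 = 24 | 1·8+3·0+2·8 = 24
B: 5·2+3·0+4·3 = 22 | 1·4+3·4+2·3 = 22
M: 5·0+3·3+4·4 = 25 | 1·1+3·8+2·0 = 25
X: 5·2+3·2+4·0 = 16 | 1·2+3·0+2·7 = 16
gcd(5,3,4,1,3,2) = 1

Coefficients: [5, 3, 4, 1, 3, 2]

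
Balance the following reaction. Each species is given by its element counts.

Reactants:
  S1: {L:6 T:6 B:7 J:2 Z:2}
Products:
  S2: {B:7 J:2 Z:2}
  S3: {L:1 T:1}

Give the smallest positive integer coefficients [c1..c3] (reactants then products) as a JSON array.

L: 1·6 = 6 | 1·0+6·1 = 6
T: 1·6 = 6 | 1·0+6·1 = 6
B: 1·7 = 7 | 1·7+6·0 = 7
J: 1·2 = 2 | 1·2+6·0 = 2
Z: 1·2 = 2 | 1·2+6·0 = 2
gcd(1,1,6) = 1

Coefficients: [1, 1, 6]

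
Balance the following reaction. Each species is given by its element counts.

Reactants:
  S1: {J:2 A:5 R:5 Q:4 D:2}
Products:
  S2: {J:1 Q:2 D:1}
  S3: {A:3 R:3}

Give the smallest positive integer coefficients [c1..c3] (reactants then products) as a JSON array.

J: 3·2 = 6 | 6·1+5·0 = 6
A: 3·5 = 15 | 6·0+5·3 = 15
R: 3·5 = 15 | 6·0+5·3 = 15
Q: 3·4 = 12 | 6·2+5·0 = 12
D: 3·2 = 6 | 6·1+5·0 = 6
gcd(3,6,5) = 1

Coefficients: [3, 6, 5]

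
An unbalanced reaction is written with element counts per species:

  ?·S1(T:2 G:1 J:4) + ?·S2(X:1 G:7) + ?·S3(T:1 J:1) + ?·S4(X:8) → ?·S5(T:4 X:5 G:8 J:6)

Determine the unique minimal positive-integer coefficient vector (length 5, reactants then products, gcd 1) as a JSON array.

Coefficients: [2, 2, 4, 1, 2]

T: 2·2+2·0+4·1+1·0 = 8 | 2·4 = 8
X: 2·0+2·1+4·0+1·8 = 10 | 2·5 = 10
G: 2·1+2·7+4·0+1·0 = 16 | 2·8 = 16
J: 2·4+2·0+4·1+1·0 = 12 | 2·6 = 12
gcd(2,2,4,1,2) = 1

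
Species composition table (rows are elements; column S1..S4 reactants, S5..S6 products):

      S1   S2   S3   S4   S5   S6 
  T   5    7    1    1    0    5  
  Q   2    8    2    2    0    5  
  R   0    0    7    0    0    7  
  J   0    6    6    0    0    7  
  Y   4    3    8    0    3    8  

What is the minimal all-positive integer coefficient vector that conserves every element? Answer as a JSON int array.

Coefficients: [3, 1, 6, 2, 5, 6]

T: 3·5+1·7+6·1+2·1 = 30 | 5·0+6·5 = 30
Q: 3·2+1·8+6·2+2·2 = 30 | 5·0+6·5 = 30
R: 3·0+1·0+6·7+2·0 = 42 | 5·0+6·7 = 42
J: 3·0+1·6+6·6+2·0 = 42 | 5·0+6·7 = 42
Y: 3·4+1·3+6·8+2·0 = 63 | 5·3+6·8 = 63
gcd(3,1,6,2,5,6) = 1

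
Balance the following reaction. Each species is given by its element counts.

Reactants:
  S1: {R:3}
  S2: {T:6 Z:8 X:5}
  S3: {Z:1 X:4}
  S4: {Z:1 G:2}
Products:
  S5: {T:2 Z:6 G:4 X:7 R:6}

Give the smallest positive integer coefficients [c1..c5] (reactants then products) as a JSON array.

T: 6·0+1·6+4·0+6·0 = 6 | 3·2 = 6
Z: 6·0+1·8+4·1+6·1 = 18 | 3·6 = 18
G: 6·0+1·0+4·0+6·2 = 12 | 3·4 = 12
X: 6·0+1·5+4·4+6·0 = 21 | 3·7 = 21
R: 6·3+1·0+4·0+6·0 = 18 | 3·6 = 18
gcd(6,1,4,6,3) = 1

Coefficients: [6, 1, 4, 6, 3]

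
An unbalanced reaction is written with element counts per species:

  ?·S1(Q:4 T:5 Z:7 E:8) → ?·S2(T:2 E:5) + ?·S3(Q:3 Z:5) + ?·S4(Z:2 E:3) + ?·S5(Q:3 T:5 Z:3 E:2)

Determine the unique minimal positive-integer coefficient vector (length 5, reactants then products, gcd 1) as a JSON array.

Coefficients: [6, 5, 4, 5, 4]

Q: 6·4 = 24 | 5·0+4·3+5·0+4·3 = 24
T: 6·5 = 30 | 5·2+4·0+5·0+4·5 = 30
Z: 6·7 = 42 | 5·0+4·5+5·2+4·3 = 42
E: 6·8 = 48 | 5·5+4·0+5·3+4·2 = 48
gcd(6,5,4,5,4) = 1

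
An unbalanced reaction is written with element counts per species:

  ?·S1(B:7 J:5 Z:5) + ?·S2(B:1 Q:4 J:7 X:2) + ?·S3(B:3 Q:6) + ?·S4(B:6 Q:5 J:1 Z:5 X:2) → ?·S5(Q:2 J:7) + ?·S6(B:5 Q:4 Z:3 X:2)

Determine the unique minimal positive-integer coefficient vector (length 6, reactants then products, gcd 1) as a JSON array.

Coefficients: [1, 3, 1, 2, 4, 5]

B: 1·7+3·1+1·3+2·6 = 25 | 4·0+5·5 = 25
Q: 1·0+3·4+1·6+2·5 = 28 | 4·2+5·4 = 28
J: 1·5+3·7+1·0+2·1 = 28 | 4·7+5·0 = 28
Z: 1·5+3·0+1·0+2·5 = 15 | 4·0+5·3 = 15
X: 1·0+3·2+1·0+2·2 = 10 | 4·0+5·2 = 10
gcd(1,3,1,2,4,5) = 1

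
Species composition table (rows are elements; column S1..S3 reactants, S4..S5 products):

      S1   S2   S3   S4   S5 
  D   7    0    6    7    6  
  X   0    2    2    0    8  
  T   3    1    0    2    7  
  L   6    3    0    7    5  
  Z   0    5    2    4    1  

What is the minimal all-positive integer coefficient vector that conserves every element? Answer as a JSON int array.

Coefficients: [4, 3, 1, 4, 1]

D: 4·7+3·0+1·6 = 34 | 4·7+1·6 = 34
X: 4·0+3·2+1·2 = 8 | 4·0+1·8 = 8
T: 4·3+3·1+1·0 = 15 | 4·2+1·7 = 15
L: 4·6+3·3+1·0 = 33 | 4·7+1·5 = 33
Z: 4·0+3·5+1·2 = 17 | 4·4+1·1 = 17
gcd(4,3,1,4,1) = 1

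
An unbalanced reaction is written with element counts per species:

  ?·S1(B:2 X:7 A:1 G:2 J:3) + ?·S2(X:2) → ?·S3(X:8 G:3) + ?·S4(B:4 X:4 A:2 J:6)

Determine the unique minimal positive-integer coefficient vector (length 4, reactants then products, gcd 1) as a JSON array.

B: 6·2+1·0 = 12 | 4·0+3·4 = 12
X: 6·7+1·2 = 44 | 4·8+3·4 = 44
A: 6·1+1·0 = 6 | 4·0+3·2 = 6
G: 6·2+1·0 = 12 | 4·3+3·0 = 12
J: 6·3+1·0 = 18 | 4·0+3·6 = 18
gcd(6,1,4,3) = 1

Coefficients: [6, 1, 4, 3]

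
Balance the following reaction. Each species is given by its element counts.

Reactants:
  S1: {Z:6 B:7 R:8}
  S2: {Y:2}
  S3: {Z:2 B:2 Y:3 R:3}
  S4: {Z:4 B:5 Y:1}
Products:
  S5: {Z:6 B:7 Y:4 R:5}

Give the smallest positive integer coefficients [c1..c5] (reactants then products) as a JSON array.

Z: 2·6+4·0+3·2+3·4 = 30 | 5·6 = 30
B: 2·7+4·0+3·2+3·5 = 35 | 5·7 = 35
Y: 2·0+4·2+3·3+3·1 = 20 | 5·4 = 20
R: 2·8+4·0+3·3+3·0 = 25 | 5·5 = 25
gcd(2,4,3,3,5) = 1

Coefficients: [2, 4, 3, 3, 5]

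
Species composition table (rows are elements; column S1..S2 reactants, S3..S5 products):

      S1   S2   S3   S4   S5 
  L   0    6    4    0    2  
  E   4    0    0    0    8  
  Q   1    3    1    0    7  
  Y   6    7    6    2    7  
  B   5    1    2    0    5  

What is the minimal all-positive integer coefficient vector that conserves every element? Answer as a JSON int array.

Coefficients: [2, 3, 4, 1, 1]

L: 2·0+3·6 = 18 | 4·4+1·0+1·2 = 18
E: 2·4+3·0 = 8 | 4·0+1·0+1·8 = 8
Q: 2·1+3·3 = 11 | 4·1+1·0+1·7 = 11
Y: 2·6+3·7 = 33 | 4·6+1·2+1·7 = 33
B: 2·5+3·1 = 13 | 4·2+1·0+1·5 = 13
gcd(2,3,4,1,1) = 1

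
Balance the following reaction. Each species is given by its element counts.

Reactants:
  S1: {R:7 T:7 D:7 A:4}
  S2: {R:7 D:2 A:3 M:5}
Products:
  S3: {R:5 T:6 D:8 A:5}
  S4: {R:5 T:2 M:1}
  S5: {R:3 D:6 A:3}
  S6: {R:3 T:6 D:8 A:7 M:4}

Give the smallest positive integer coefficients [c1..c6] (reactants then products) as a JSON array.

Coefficients: [6, 2, 4, 6, 1, 1]

R: 6·7+2·7 = 56 | 4·5+6·5+1·3+1·3 = 56
T: 6·7+2·0 = 42 | 4·6+6·2+1·0+1·6 = 42
D: 6·7+2·2 = 46 | 4·8+6·0+1·6+1·8 = 46
A: 6·4+2·3 = 30 | 4·5+6·0+1·3+1·7 = 30
M: 6·0+2·5 = 10 | 4·0+6·1+1·0+1·4 = 10
gcd(6,2,4,6,1,1) = 1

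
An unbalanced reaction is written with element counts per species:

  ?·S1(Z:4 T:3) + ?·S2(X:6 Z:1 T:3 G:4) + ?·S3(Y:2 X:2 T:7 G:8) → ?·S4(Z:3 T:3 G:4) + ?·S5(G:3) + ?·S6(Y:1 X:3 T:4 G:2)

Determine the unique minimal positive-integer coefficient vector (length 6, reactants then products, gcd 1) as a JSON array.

Coefficients: [1, 2, 3, 2, 4, 6]

Y: 1·0+2·0+3·2 = 6 | 2·0+4·0+6·1 = 6
X: 1·0+2·6+3·2 = 18 | 2·0+4·0+6·3 = 18
Z: 1·4+2·1+3·0 = 6 | 2·3+4·0+6·0 = 6
T: 1·3+2·3+3·7 = 30 | 2·3+4·0+6·4 = 30
G: 1·0+2·4+3·8 = 32 | 2·4+4·3+6·2 = 32
gcd(1,2,3,2,4,6) = 1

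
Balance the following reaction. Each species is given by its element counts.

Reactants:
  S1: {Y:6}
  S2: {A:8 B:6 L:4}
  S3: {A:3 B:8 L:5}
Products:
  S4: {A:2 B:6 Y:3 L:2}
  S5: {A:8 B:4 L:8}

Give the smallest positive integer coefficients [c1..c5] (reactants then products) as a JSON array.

Coefficients: [3, 2, 4, 6, 2]

A: 3·0+2·8+4·3 = 28 | 6·2+2·8 = 28
B: 3·0+2·6+4·8 = 44 | 6·6+2·4 = 44
Y: 3·6+2·0+4·0 = 18 | 6·3+2·0 = 18
L: 3·0+2·4+4·5 = 28 | 6·2+2·8 = 28
gcd(3,2,4,6,2) = 1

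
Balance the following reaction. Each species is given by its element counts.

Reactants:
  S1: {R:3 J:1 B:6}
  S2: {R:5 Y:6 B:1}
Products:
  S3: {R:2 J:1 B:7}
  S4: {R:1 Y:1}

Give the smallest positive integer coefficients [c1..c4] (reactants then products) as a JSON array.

R: 1·3+1·5 = 8 | 1·2+6·1 = 8
J: 1·1+1·0 = 1 | 1·1+6·0 = 1
Y: 1·0+1·6 = 6 | 1·0+6·1 = 6
B: 1·6+1·1 = 7 | 1·7+6·0 = 7
gcd(1,1,1,6) = 1

Coefficients: [1, 1, 1, 6]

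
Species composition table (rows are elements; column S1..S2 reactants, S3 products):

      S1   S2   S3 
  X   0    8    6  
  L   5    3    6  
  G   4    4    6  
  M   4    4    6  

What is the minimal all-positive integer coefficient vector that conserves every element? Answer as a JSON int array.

Coefficients: [3, 3, 4]

X: 3·0+3·8 = 24 | 4·6 = 24
L: 3·5+3·3 = 24 | 4·6 = 24
G: 3·4+3·4 = 24 | 4·6 = 24
M: 3·4+3·4 = 24 | 4·6 = 24
gcd(3,3,4) = 1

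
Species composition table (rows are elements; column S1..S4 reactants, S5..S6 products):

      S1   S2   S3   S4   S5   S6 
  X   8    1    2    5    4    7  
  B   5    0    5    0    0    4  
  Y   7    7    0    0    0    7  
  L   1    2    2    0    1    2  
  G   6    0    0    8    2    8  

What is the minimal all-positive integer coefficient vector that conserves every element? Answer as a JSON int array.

Coefficients: [2, 3, 2, 4, 2, 5]

X: 2·8+3·1+2·2+4·5 = 43 | 2·4+5·7 = 43
B: 2·5+3·0+2·5+4·0 = 20 | 2·0+5·4 = 20
Y: 2·7+3·7+2·0+4·0 = 35 | 2·0+5·7 = 35
L: 2·1+3·2+2·2+4·0 = 12 | 2·1+5·2 = 12
G: 2·6+3·0+2·0+4·8 = 44 | 2·2+5·8 = 44
gcd(2,3,2,4,2,5) = 1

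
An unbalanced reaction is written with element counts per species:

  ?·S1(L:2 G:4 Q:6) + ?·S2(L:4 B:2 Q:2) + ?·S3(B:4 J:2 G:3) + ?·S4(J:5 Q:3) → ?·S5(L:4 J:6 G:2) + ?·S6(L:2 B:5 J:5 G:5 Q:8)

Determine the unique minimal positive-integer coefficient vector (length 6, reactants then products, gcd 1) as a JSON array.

Coefficients: [4, 3, 6, 6, 2, 6]

L: 4·2+3·4+6·0+6·0 = 20 | 2·4+6·2 = 20
B: 4·0+3·2+6·4+6·0 = 30 | 2·0+6·5 = 30
J: 4·0+3·0+6·2+6·5 = 42 | 2·6+6·5 = 42
G: 4·4+3·0+6·3+6·0 = 34 | 2·2+6·5 = 34
Q: 4·6+3·2+6·0+6·3 = 48 | 2·0+6·8 = 48
gcd(4,3,6,6,2,6) = 1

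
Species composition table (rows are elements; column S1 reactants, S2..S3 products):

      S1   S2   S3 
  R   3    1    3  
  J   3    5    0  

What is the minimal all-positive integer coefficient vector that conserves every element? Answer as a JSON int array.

Coefficients: [5, 3, 4]

R: 5·3 = 15 | 3·1+4·3 = 15
J: 5·3 = 15 | 3·5+4·0 = 15
gcd(5,3,4) = 1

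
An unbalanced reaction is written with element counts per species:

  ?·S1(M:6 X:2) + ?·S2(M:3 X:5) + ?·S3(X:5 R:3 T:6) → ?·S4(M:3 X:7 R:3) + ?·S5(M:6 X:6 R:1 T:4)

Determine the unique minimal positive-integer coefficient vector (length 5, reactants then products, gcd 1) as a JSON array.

Coefficients: [5, 4, 4, 2, 6]

M: 5·6+4·3+4·0 = 42 | 2·3+6·6 = 42
X: 5·2+4·5+4·5 = 50 | 2·7+6·6 = 50
R: 5·0+4·0+4·3 = 12 | 2·3+6·1 = 12
T: 5·0+4·0+4·6 = 24 | 2·0+6·4 = 24
gcd(5,4,4,2,6) = 1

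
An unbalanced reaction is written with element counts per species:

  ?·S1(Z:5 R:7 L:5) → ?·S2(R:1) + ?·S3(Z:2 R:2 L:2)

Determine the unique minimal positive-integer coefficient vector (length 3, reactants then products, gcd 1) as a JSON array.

Coefficients: [2, 4, 5]

Z: 2·5 = 10 | 4·0+5·2 = 10
R: 2·7 = 14 | 4·1+5·2 = 14
L: 2·5 = 10 | 4·0+5·2 = 10
gcd(2,4,5) = 1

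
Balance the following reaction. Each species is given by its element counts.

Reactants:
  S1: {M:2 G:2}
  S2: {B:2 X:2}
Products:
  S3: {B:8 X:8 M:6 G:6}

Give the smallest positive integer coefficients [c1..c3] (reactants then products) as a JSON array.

B: 3·0+4·2 = 8 | 1·8 = 8
X: 3·0+4·2 = 8 | 1·8 = 8
M: 3·2+4·0 = 6 | 1·6 = 6
G: 3·2+4·0 = 6 | 1·6 = 6
gcd(3,4,1) = 1

Coefficients: [3, 4, 1]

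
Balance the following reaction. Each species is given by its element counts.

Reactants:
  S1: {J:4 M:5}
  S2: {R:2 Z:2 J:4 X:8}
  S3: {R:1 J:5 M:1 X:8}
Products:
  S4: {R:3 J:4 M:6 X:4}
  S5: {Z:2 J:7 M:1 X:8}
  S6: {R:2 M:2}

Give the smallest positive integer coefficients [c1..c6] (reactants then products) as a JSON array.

Coefficients: [6, 6, 2, 4, 6, 1]

R: 6·0+6·2+2·1 = 14 | 4·3+6·0+1·2 = 14
Z: 6·0+6·2+2·0 = 12 | 4·0+6·2+1·0 = 12
J: 6·4+6·4+2·5 = 58 | 4·4+6·7+1·0 = 58
M: 6·5+6·0+2·1 = 32 | 4·6+6·1+1·2 = 32
X: 6·0+6·8+2·8 = 64 | 4·4+6·8+1·0 = 64
gcd(6,6,2,4,6,1) = 1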